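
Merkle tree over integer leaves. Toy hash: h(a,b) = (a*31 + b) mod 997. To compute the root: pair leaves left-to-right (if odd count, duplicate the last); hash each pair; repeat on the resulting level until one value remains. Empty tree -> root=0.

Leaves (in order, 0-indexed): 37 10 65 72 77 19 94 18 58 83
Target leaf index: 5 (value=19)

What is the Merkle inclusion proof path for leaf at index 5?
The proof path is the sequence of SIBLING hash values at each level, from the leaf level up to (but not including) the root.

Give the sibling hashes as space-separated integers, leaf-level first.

Answer: 77 938 68 937

Derivation:
L0 (leaves): [37, 10, 65, 72, 77, 19, 94, 18, 58, 83], target index=5
L1: h(37,10)=(37*31+10)%997=160 [pair 0] h(65,72)=(65*31+72)%997=93 [pair 1] h(77,19)=(77*31+19)%997=412 [pair 2] h(94,18)=(94*31+18)%997=938 [pair 3] h(58,83)=(58*31+83)%997=884 [pair 4] -> [160, 93, 412, 938, 884]
  Sibling for proof at L0: 77
L2: h(160,93)=(160*31+93)%997=68 [pair 0] h(412,938)=(412*31+938)%997=749 [pair 1] h(884,884)=(884*31+884)%997=372 [pair 2] -> [68, 749, 372]
  Sibling for proof at L1: 938
L3: h(68,749)=(68*31+749)%997=863 [pair 0] h(372,372)=(372*31+372)%997=937 [pair 1] -> [863, 937]
  Sibling for proof at L2: 68
L4: h(863,937)=(863*31+937)%997=771 [pair 0] -> [771]
  Sibling for proof at L3: 937
Root: 771
Proof path (sibling hashes from leaf to root): [77, 938, 68, 937]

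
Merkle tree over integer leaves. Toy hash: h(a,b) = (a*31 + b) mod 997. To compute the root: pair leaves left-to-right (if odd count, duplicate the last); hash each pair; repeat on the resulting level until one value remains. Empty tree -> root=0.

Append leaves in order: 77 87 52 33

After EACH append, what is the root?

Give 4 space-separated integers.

After append 77 (leaves=[77]):
  L0: [77]
  root=77
After append 87 (leaves=[77, 87]):
  L0: [77, 87]
  L1: h(77,87)=(77*31+87)%997=480 -> [480]
  root=480
After append 52 (leaves=[77, 87, 52]):
  L0: [77, 87, 52]
  L1: h(77,87)=(77*31+87)%997=480 h(52,52)=(52*31+52)%997=667 -> [480, 667]
  L2: h(480,667)=(480*31+667)%997=592 -> [592]
  root=592
After append 33 (leaves=[77, 87, 52, 33]):
  L0: [77, 87, 52, 33]
  L1: h(77,87)=(77*31+87)%997=480 h(52,33)=(52*31+33)%997=648 -> [480, 648]
  L2: h(480,648)=(480*31+648)%997=573 -> [573]
  root=573

Answer: 77 480 592 573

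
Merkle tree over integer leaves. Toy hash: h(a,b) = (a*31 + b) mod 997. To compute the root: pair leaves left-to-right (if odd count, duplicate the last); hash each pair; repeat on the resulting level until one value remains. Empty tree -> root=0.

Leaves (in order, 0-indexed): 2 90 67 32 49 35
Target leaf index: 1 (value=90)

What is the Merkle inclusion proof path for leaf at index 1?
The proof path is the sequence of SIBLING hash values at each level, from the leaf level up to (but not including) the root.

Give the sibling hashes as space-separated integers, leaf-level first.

L0 (leaves): [2, 90, 67, 32, 49, 35], target index=1
L1: h(2,90)=(2*31+90)%997=152 [pair 0] h(67,32)=(67*31+32)%997=115 [pair 1] h(49,35)=(49*31+35)%997=557 [pair 2] -> [152, 115, 557]
  Sibling for proof at L0: 2
L2: h(152,115)=(152*31+115)%997=839 [pair 0] h(557,557)=(557*31+557)%997=875 [pair 1] -> [839, 875]
  Sibling for proof at L1: 115
L3: h(839,875)=(839*31+875)%997=962 [pair 0] -> [962]
  Sibling for proof at L2: 875
Root: 962
Proof path (sibling hashes from leaf to root): [2, 115, 875]

Answer: 2 115 875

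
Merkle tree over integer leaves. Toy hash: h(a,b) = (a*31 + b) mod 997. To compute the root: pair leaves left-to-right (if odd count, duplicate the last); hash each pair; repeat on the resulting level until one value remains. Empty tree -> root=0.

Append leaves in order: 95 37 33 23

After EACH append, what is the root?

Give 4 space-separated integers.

Answer: 95 988 777 767

Derivation:
After append 95 (leaves=[95]):
  L0: [95]
  root=95
After append 37 (leaves=[95, 37]):
  L0: [95, 37]
  L1: h(95,37)=(95*31+37)%997=988 -> [988]
  root=988
After append 33 (leaves=[95, 37, 33]):
  L0: [95, 37, 33]
  L1: h(95,37)=(95*31+37)%997=988 h(33,33)=(33*31+33)%997=59 -> [988, 59]
  L2: h(988,59)=(988*31+59)%997=777 -> [777]
  root=777
After append 23 (leaves=[95, 37, 33, 23]):
  L0: [95, 37, 33, 23]
  L1: h(95,37)=(95*31+37)%997=988 h(33,23)=(33*31+23)%997=49 -> [988, 49]
  L2: h(988,49)=(988*31+49)%997=767 -> [767]
  root=767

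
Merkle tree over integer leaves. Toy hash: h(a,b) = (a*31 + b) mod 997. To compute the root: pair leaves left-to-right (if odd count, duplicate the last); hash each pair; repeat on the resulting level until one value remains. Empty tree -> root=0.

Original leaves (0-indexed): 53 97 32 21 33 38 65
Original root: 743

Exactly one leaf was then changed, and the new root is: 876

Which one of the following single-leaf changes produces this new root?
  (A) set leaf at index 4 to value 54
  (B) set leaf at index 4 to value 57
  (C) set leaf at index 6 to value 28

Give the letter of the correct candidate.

Original leaves: [53, 97, 32, 21, 33, 38, 65]
Target new root: 876
Try each candidate change and compute the resulting root:
Candidate A: set leaf[4] = 54 -> leaves = [53, 97, 32, 21, 54, 38, 65]
  L0: [53, 97, 32, 21, 54, 38, 65]
  L1: h(53,97)=(53*31+97)%997=743 h(32,21)=(32*31+21)%997=16 h(54,38)=(54*31+38)%997=715 h(65,65)=(65*31+65)%997=86 -> [743, 16, 715, 86]
  L2: h(743,16)=(743*31+16)%997=118 h(715,86)=(715*31+86)%997=317 -> [118, 317]
  L3: h(118,317)=(118*31+317)%997=984 -> [984]
  root = 984 != target 876
Candidate B: set leaf[4] = 57 -> leaves = [53, 97, 32, 21, 57, 38, 65]
  L0: [53, 97, 32, 21, 57, 38, 65]
  L1: h(53,97)=(53*31+97)%997=743 h(32,21)=(32*31+21)%997=16 h(57,38)=(57*31+38)%997=808 h(65,65)=(65*31+65)%997=86 -> [743, 16, 808, 86]
  L2: h(743,16)=(743*31+16)%997=118 h(808,86)=(808*31+86)%997=209 -> [118, 209]
  L3: h(118,209)=(118*31+209)%997=876 -> [876]
  root = 876 == target 876  ** MATCH **
Candidate C: set leaf[6] = 28 -> leaves = [53, 97, 32, 21, 33, 38, 28]
  L0: [53, 97, 32, 21, 33, 38, 28]
  L1: h(53,97)=(53*31+97)%997=743 h(32,21)=(32*31+21)%997=16 h(33,38)=(33*31+38)%997=64 h(28,28)=(28*31+28)%997=896 -> [743, 16, 64, 896]
  L2: h(743,16)=(743*31+16)%997=118 h(64,896)=(64*31+896)%997=886 -> [118, 886]
  L3: h(118,886)=(118*31+886)%997=556 -> [556]
  root = 556 != target 876
Candidate B produces the target root.

Answer: B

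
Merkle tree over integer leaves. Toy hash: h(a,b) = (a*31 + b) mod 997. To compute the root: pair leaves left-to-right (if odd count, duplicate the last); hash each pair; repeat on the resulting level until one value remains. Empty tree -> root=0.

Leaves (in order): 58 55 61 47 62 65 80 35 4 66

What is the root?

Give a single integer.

Answer: 448

Derivation:
L0: [58, 55, 61, 47, 62, 65, 80, 35, 4, 66]
L1: h(58,55)=(58*31+55)%997=856 h(61,47)=(61*31+47)%997=941 h(62,65)=(62*31+65)%997=990 h(80,35)=(80*31+35)%997=521 h(4,66)=(4*31+66)%997=190 -> [856, 941, 990, 521, 190]
L2: h(856,941)=(856*31+941)%997=558 h(990,521)=(990*31+521)%997=304 h(190,190)=(190*31+190)%997=98 -> [558, 304, 98]
L3: h(558,304)=(558*31+304)%997=653 h(98,98)=(98*31+98)%997=145 -> [653, 145]
L4: h(653,145)=(653*31+145)%997=448 -> [448]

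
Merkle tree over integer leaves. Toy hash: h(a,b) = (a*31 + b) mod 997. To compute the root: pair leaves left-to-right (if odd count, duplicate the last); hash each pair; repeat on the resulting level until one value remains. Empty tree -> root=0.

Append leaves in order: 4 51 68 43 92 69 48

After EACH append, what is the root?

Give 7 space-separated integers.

Answer: 4 175 622 597 54 315 924

Derivation:
After append 4 (leaves=[4]):
  L0: [4]
  root=4
After append 51 (leaves=[4, 51]):
  L0: [4, 51]
  L1: h(4,51)=(4*31+51)%997=175 -> [175]
  root=175
After append 68 (leaves=[4, 51, 68]):
  L0: [4, 51, 68]
  L1: h(4,51)=(4*31+51)%997=175 h(68,68)=(68*31+68)%997=182 -> [175, 182]
  L2: h(175,182)=(175*31+182)%997=622 -> [622]
  root=622
After append 43 (leaves=[4, 51, 68, 43]):
  L0: [4, 51, 68, 43]
  L1: h(4,51)=(4*31+51)%997=175 h(68,43)=(68*31+43)%997=157 -> [175, 157]
  L2: h(175,157)=(175*31+157)%997=597 -> [597]
  root=597
After append 92 (leaves=[4, 51, 68, 43, 92]):
  L0: [4, 51, 68, 43, 92]
  L1: h(4,51)=(4*31+51)%997=175 h(68,43)=(68*31+43)%997=157 h(92,92)=(92*31+92)%997=950 -> [175, 157, 950]
  L2: h(175,157)=(175*31+157)%997=597 h(950,950)=(950*31+950)%997=490 -> [597, 490]
  L3: h(597,490)=(597*31+490)%997=54 -> [54]
  root=54
After append 69 (leaves=[4, 51, 68, 43, 92, 69]):
  L0: [4, 51, 68, 43, 92, 69]
  L1: h(4,51)=(4*31+51)%997=175 h(68,43)=(68*31+43)%997=157 h(92,69)=(92*31+69)%997=927 -> [175, 157, 927]
  L2: h(175,157)=(175*31+157)%997=597 h(927,927)=(927*31+927)%997=751 -> [597, 751]
  L3: h(597,751)=(597*31+751)%997=315 -> [315]
  root=315
After append 48 (leaves=[4, 51, 68, 43, 92, 69, 48]):
  L0: [4, 51, 68, 43, 92, 69, 48]
  L1: h(4,51)=(4*31+51)%997=175 h(68,43)=(68*31+43)%997=157 h(92,69)=(92*31+69)%997=927 h(48,48)=(48*31+48)%997=539 -> [175, 157, 927, 539]
  L2: h(175,157)=(175*31+157)%997=597 h(927,539)=(927*31+539)%997=363 -> [597, 363]
  L3: h(597,363)=(597*31+363)%997=924 -> [924]
  root=924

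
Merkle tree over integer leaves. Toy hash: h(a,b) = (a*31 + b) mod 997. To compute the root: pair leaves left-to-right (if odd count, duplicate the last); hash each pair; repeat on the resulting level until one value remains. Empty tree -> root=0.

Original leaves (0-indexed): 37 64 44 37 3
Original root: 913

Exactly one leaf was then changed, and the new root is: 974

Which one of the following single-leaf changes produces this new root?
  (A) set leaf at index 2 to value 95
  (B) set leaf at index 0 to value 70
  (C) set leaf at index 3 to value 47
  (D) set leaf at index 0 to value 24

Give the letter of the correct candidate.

Original leaves: [37, 64, 44, 37, 3]
Target new root: 974
Try each candidate change and compute the resulting root:
Candidate A: set leaf[2] = 95 -> leaves = [37, 64, 95, 37, 3]
  L0: [37, 64, 95, 37, 3]
  L1: h(37,64)=(37*31+64)%997=214 h(95,37)=(95*31+37)%997=988 h(3,3)=(3*31+3)%997=96 -> [214, 988, 96]
  L2: h(214,988)=(214*31+988)%997=643 h(96,96)=(96*31+96)%997=81 -> [643, 81]
  L3: h(643,81)=(643*31+81)%997=74 -> [74]
  root = 74 != target 974
Candidate B: set leaf[0] = 70 -> leaves = [70, 64, 44, 37, 3]
  L0: [70, 64, 44, 37, 3]
  L1: h(70,64)=(70*31+64)%997=240 h(44,37)=(44*31+37)%997=404 h(3,3)=(3*31+3)%997=96 -> [240, 404, 96]
  L2: h(240,404)=(240*31+404)%997=865 h(96,96)=(96*31+96)%997=81 -> [865, 81]
  L3: h(865,81)=(865*31+81)%997=974 -> [974]
  root = 974 == target 974  ** MATCH **
Candidate C: set leaf[3] = 47 -> leaves = [37, 64, 44, 47, 3]
  L0: [37, 64, 44, 47, 3]
  L1: h(37,64)=(37*31+64)%997=214 h(44,47)=(44*31+47)%997=414 h(3,3)=(3*31+3)%997=96 -> [214, 414, 96]
  L2: h(214,414)=(214*31+414)%997=69 h(96,96)=(96*31+96)%997=81 -> [69, 81]
  L3: h(69,81)=(69*31+81)%997=226 -> [226]
  root = 226 != target 974
Candidate D: set leaf[0] = 24 -> leaves = [24, 64, 44, 37, 3]
  L0: [24, 64, 44, 37, 3]
  L1: h(24,64)=(24*31+64)%997=808 h(44,37)=(44*31+37)%997=404 h(3,3)=(3*31+3)%997=96 -> [808, 404, 96]
  L2: h(808,404)=(808*31+404)%997=527 h(96,96)=(96*31+96)%997=81 -> [527, 81]
  L3: h(527,81)=(527*31+81)%997=466 -> [466]
  root = 466 != target 974
Candidate B produces the target root.

Answer: B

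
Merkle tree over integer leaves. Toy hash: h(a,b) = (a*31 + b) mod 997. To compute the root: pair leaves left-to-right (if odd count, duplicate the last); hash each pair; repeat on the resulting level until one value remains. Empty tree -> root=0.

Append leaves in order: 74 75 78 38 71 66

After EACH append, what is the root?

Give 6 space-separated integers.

After append 74 (leaves=[74]):
  L0: [74]
  root=74
After append 75 (leaves=[74, 75]):
  L0: [74, 75]
  L1: h(74,75)=(74*31+75)%997=375 -> [375]
  root=375
After append 78 (leaves=[74, 75, 78]):
  L0: [74, 75, 78]
  L1: h(74,75)=(74*31+75)%997=375 h(78,78)=(78*31+78)%997=502 -> [375, 502]
  L2: h(375,502)=(375*31+502)%997=163 -> [163]
  root=163
After append 38 (leaves=[74, 75, 78, 38]):
  L0: [74, 75, 78, 38]
  L1: h(74,75)=(74*31+75)%997=375 h(78,38)=(78*31+38)%997=462 -> [375, 462]
  L2: h(375,462)=(375*31+462)%997=123 -> [123]
  root=123
After append 71 (leaves=[74, 75, 78, 38, 71]):
  L0: [74, 75, 78, 38, 71]
  L1: h(74,75)=(74*31+75)%997=375 h(78,38)=(78*31+38)%997=462 h(71,71)=(71*31+71)%997=278 -> [375, 462, 278]
  L2: h(375,462)=(375*31+462)%997=123 h(278,278)=(278*31+278)%997=920 -> [123, 920]
  L3: h(123,920)=(123*31+920)%997=745 -> [745]
  root=745
After append 66 (leaves=[74, 75, 78, 38, 71, 66]):
  L0: [74, 75, 78, 38, 71, 66]
  L1: h(74,75)=(74*31+75)%997=375 h(78,38)=(78*31+38)%997=462 h(71,66)=(71*31+66)%997=273 -> [375, 462, 273]
  L2: h(375,462)=(375*31+462)%997=123 h(273,273)=(273*31+273)%997=760 -> [123, 760]
  L3: h(123,760)=(123*31+760)%997=585 -> [585]
  root=585

Answer: 74 375 163 123 745 585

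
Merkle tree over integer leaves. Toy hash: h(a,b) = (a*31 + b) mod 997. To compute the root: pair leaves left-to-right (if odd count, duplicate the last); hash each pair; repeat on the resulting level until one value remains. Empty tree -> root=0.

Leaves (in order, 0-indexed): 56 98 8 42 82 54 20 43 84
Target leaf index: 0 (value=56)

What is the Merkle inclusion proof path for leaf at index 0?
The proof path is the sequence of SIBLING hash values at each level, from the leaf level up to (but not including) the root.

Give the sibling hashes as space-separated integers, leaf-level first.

Answer: 98 290 382 792

Derivation:
L0 (leaves): [56, 98, 8, 42, 82, 54, 20, 43, 84], target index=0
L1: h(56,98)=(56*31+98)%997=837 [pair 0] h(8,42)=(8*31+42)%997=290 [pair 1] h(82,54)=(82*31+54)%997=602 [pair 2] h(20,43)=(20*31+43)%997=663 [pair 3] h(84,84)=(84*31+84)%997=694 [pair 4] -> [837, 290, 602, 663, 694]
  Sibling for proof at L0: 98
L2: h(837,290)=(837*31+290)%997=315 [pair 0] h(602,663)=(602*31+663)%997=382 [pair 1] h(694,694)=(694*31+694)%997=274 [pair 2] -> [315, 382, 274]
  Sibling for proof at L1: 290
L3: h(315,382)=(315*31+382)%997=177 [pair 0] h(274,274)=(274*31+274)%997=792 [pair 1] -> [177, 792]
  Sibling for proof at L2: 382
L4: h(177,792)=(177*31+792)%997=297 [pair 0] -> [297]
  Sibling for proof at L3: 792
Root: 297
Proof path (sibling hashes from leaf to root): [98, 290, 382, 792]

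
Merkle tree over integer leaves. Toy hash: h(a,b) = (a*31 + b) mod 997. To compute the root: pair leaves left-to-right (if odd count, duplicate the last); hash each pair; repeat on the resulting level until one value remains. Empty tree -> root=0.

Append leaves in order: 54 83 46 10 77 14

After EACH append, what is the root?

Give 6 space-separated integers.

After append 54 (leaves=[54]):
  L0: [54]
  root=54
After append 83 (leaves=[54, 83]):
  L0: [54, 83]
  L1: h(54,83)=(54*31+83)%997=760 -> [760]
  root=760
After append 46 (leaves=[54, 83, 46]):
  L0: [54, 83, 46]
  L1: h(54,83)=(54*31+83)%997=760 h(46,46)=(46*31+46)%997=475 -> [760, 475]
  L2: h(760,475)=(760*31+475)%997=107 -> [107]
  root=107
After append 10 (leaves=[54, 83, 46, 10]):
  L0: [54, 83, 46, 10]
  L1: h(54,83)=(54*31+83)%997=760 h(46,10)=(46*31+10)%997=439 -> [760, 439]
  L2: h(760,439)=(760*31+439)%997=71 -> [71]
  root=71
After append 77 (leaves=[54, 83, 46, 10, 77]):
  L0: [54, 83, 46, 10, 77]
  L1: h(54,83)=(54*31+83)%997=760 h(46,10)=(46*31+10)%997=439 h(77,77)=(77*31+77)%997=470 -> [760, 439, 470]
  L2: h(760,439)=(760*31+439)%997=71 h(470,470)=(470*31+470)%997=85 -> [71, 85]
  L3: h(71,85)=(71*31+85)%997=292 -> [292]
  root=292
After append 14 (leaves=[54, 83, 46, 10, 77, 14]):
  L0: [54, 83, 46, 10, 77, 14]
  L1: h(54,83)=(54*31+83)%997=760 h(46,10)=(46*31+10)%997=439 h(77,14)=(77*31+14)%997=407 -> [760, 439, 407]
  L2: h(760,439)=(760*31+439)%997=71 h(407,407)=(407*31+407)%997=63 -> [71, 63]
  L3: h(71,63)=(71*31+63)%997=270 -> [270]
  root=270

Answer: 54 760 107 71 292 270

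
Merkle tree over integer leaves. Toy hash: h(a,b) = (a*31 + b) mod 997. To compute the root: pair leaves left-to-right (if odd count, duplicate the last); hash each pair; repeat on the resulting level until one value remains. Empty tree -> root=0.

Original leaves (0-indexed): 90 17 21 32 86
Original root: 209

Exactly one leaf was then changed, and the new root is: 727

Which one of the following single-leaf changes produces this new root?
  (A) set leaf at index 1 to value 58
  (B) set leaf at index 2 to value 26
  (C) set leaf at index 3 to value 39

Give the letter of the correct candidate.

Original leaves: [90, 17, 21, 32, 86]
Target new root: 727
Try each candidate change and compute the resulting root:
Candidate A: set leaf[1] = 58 -> leaves = [90, 58, 21, 32, 86]
  L0: [90, 58, 21, 32, 86]
  L1: h(90,58)=(90*31+58)%997=854 h(21,32)=(21*31+32)%997=683 h(86,86)=(86*31+86)%997=758 -> [854, 683, 758]
  L2: h(854,683)=(854*31+683)%997=238 h(758,758)=(758*31+758)%997=328 -> [238, 328]
  L3: h(238,328)=(238*31+328)%997=727 -> [727]
  root = 727 == target 727  ** MATCH **
Candidate B: set leaf[2] = 26 -> leaves = [90, 17, 26, 32, 86]
  L0: [90, 17, 26, 32, 86]
  L1: h(90,17)=(90*31+17)%997=813 h(26,32)=(26*31+32)%997=838 h(86,86)=(86*31+86)%997=758 -> [813, 838, 758]
  L2: h(813,838)=(813*31+838)%997=119 h(758,758)=(758*31+758)%997=328 -> [119, 328]
  L3: h(119,328)=(119*31+328)%997=29 -> [29]
  root = 29 != target 727
Candidate C: set leaf[3] = 39 -> leaves = [90, 17, 21, 39, 86]
  L0: [90, 17, 21, 39, 86]
  L1: h(90,17)=(90*31+17)%997=813 h(21,39)=(21*31+39)%997=690 h(86,86)=(86*31+86)%997=758 -> [813, 690, 758]
  L2: h(813,690)=(813*31+690)%997=968 h(758,758)=(758*31+758)%997=328 -> [968, 328]
  L3: h(968,328)=(968*31+328)%997=426 -> [426]
  root = 426 != target 727
Candidate A produces the target root.

Answer: A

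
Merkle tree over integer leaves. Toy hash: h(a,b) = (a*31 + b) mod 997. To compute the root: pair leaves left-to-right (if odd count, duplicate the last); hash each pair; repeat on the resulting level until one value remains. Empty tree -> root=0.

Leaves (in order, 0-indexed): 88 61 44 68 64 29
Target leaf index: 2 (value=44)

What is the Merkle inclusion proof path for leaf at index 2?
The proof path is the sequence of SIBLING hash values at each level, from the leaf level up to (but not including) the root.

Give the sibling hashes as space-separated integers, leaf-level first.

Answer: 68 795 608

Derivation:
L0 (leaves): [88, 61, 44, 68, 64, 29], target index=2
L1: h(88,61)=(88*31+61)%997=795 [pair 0] h(44,68)=(44*31+68)%997=435 [pair 1] h(64,29)=(64*31+29)%997=19 [pair 2] -> [795, 435, 19]
  Sibling for proof at L0: 68
L2: h(795,435)=(795*31+435)%997=155 [pair 0] h(19,19)=(19*31+19)%997=608 [pair 1] -> [155, 608]
  Sibling for proof at L1: 795
L3: h(155,608)=(155*31+608)%997=428 [pair 0] -> [428]
  Sibling for proof at L2: 608
Root: 428
Proof path (sibling hashes from leaf to root): [68, 795, 608]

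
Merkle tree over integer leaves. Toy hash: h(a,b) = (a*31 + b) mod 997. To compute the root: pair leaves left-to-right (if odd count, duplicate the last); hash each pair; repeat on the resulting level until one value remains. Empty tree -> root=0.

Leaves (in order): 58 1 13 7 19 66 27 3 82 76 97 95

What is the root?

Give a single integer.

L0: [58, 1, 13, 7, 19, 66, 27, 3, 82, 76, 97, 95]
L1: h(58,1)=(58*31+1)%997=802 h(13,7)=(13*31+7)%997=410 h(19,66)=(19*31+66)%997=655 h(27,3)=(27*31+3)%997=840 h(82,76)=(82*31+76)%997=624 h(97,95)=(97*31+95)%997=111 -> [802, 410, 655, 840, 624, 111]
L2: h(802,410)=(802*31+410)%997=347 h(655,840)=(655*31+840)%997=208 h(624,111)=(624*31+111)%997=512 -> [347, 208, 512]
L3: h(347,208)=(347*31+208)%997=995 h(512,512)=(512*31+512)%997=432 -> [995, 432]
L4: h(995,432)=(995*31+432)%997=370 -> [370]

Answer: 370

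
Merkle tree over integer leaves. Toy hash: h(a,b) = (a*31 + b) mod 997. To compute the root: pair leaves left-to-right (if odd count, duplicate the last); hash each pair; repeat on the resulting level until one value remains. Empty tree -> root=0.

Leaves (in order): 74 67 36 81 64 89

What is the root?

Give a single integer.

Answer: 501

Derivation:
L0: [74, 67, 36, 81, 64, 89]
L1: h(74,67)=(74*31+67)%997=367 h(36,81)=(36*31+81)%997=200 h(64,89)=(64*31+89)%997=79 -> [367, 200, 79]
L2: h(367,200)=(367*31+200)%997=610 h(79,79)=(79*31+79)%997=534 -> [610, 534]
L3: h(610,534)=(610*31+534)%997=501 -> [501]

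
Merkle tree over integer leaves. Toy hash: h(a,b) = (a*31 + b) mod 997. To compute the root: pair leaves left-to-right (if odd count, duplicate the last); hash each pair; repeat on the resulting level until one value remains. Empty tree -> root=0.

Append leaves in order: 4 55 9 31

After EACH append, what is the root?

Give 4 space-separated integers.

Answer: 4 179 852 874

Derivation:
After append 4 (leaves=[4]):
  L0: [4]
  root=4
After append 55 (leaves=[4, 55]):
  L0: [4, 55]
  L1: h(4,55)=(4*31+55)%997=179 -> [179]
  root=179
After append 9 (leaves=[4, 55, 9]):
  L0: [4, 55, 9]
  L1: h(4,55)=(4*31+55)%997=179 h(9,9)=(9*31+9)%997=288 -> [179, 288]
  L2: h(179,288)=(179*31+288)%997=852 -> [852]
  root=852
After append 31 (leaves=[4, 55, 9, 31]):
  L0: [4, 55, 9, 31]
  L1: h(4,55)=(4*31+55)%997=179 h(9,31)=(9*31+31)%997=310 -> [179, 310]
  L2: h(179,310)=(179*31+310)%997=874 -> [874]
  root=874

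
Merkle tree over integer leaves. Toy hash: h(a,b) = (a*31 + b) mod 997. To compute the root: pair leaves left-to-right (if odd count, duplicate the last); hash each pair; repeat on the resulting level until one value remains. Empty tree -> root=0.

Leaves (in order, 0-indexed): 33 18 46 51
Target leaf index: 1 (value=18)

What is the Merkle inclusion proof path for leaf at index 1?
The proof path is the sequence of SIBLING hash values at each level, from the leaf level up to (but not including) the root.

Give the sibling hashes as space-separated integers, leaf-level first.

L0 (leaves): [33, 18, 46, 51], target index=1
L1: h(33,18)=(33*31+18)%997=44 [pair 0] h(46,51)=(46*31+51)%997=480 [pair 1] -> [44, 480]
  Sibling for proof at L0: 33
L2: h(44,480)=(44*31+480)%997=847 [pair 0] -> [847]
  Sibling for proof at L1: 480
Root: 847
Proof path (sibling hashes from leaf to root): [33, 480]

Answer: 33 480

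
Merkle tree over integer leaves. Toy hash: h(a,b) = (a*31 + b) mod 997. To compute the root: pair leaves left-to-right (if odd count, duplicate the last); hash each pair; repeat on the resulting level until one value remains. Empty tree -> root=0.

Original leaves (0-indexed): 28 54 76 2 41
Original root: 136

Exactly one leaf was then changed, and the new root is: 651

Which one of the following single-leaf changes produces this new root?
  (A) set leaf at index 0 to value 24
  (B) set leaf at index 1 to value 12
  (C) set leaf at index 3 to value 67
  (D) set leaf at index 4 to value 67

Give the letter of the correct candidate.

Answer: B

Derivation:
Original leaves: [28, 54, 76, 2, 41]
Target new root: 651
Try each candidate change and compute the resulting root:
Candidate A: set leaf[0] = 24 -> leaves = [24, 54, 76, 2, 41]
  L0: [24, 54, 76, 2, 41]
  L1: h(24,54)=(24*31+54)%997=798 h(76,2)=(76*31+2)%997=364 h(41,41)=(41*31+41)%997=315 -> [798, 364, 315]
  L2: h(798,364)=(798*31+364)%997=177 h(315,315)=(315*31+315)%997=110 -> [177, 110]
  L3: h(177,110)=(177*31+110)%997=612 -> [612]
  root = 612 != target 651
Candidate B: set leaf[1] = 12 -> leaves = [28, 12, 76, 2, 41]
  L0: [28, 12, 76, 2, 41]
  L1: h(28,12)=(28*31+12)%997=880 h(76,2)=(76*31+2)%997=364 h(41,41)=(41*31+41)%997=315 -> [880, 364, 315]
  L2: h(880,364)=(880*31+364)%997=725 h(315,315)=(315*31+315)%997=110 -> [725, 110]
  L3: h(725,110)=(725*31+110)%997=651 -> [651]
  root = 651 == target 651  ** MATCH **
Candidate C: set leaf[3] = 67 -> leaves = [28, 54, 76, 67, 41]
  L0: [28, 54, 76, 67, 41]
  L1: h(28,54)=(28*31+54)%997=922 h(76,67)=(76*31+67)%997=429 h(41,41)=(41*31+41)%997=315 -> [922, 429, 315]
  L2: h(922,429)=(922*31+429)%997=98 h(315,315)=(315*31+315)%997=110 -> [98, 110]
  L3: h(98,110)=(98*31+110)%997=157 -> [157]
  root = 157 != target 651
Candidate D: set leaf[4] = 67 -> leaves = [28, 54, 76, 2, 67]
  L0: [28, 54, 76, 2, 67]
  L1: h(28,54)=(28*31+54)%997=922 h(76,2)=(76*31+2)%997=364 h(67,67)=(67*31+67)%997=150 -> [922, 364, 150]
  L2: h(922,364)=(922*31+364)%997=33 h(150,150)=(150*31+150)%997=812 -> [33, 812]
  L3: h(33,812)=(33*31+812)%997=838 -> [838]
  root = 838 != target 651
Candidate B produces the target root.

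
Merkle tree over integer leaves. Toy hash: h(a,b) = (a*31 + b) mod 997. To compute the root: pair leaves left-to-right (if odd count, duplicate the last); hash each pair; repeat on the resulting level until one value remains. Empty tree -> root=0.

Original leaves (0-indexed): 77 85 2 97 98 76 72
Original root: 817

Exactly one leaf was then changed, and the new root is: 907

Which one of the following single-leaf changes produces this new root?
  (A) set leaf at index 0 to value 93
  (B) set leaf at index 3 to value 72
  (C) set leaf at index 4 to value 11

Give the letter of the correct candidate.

Answer: A

Derivation:
Original leaves: [77, 85, 2, 97, 98, 76, 72]
Target new root: 907
Try each candidate change and compute the resulting root:
Candidate A: set leaf[0] = 93 -> leaves = [93, 85, 2, 97, 98, 76, 72]
  L0: [93, 85, 2, 97, 98, 76, 72]
  L1: h(93,85)=(93*31+85)%997=974 h(2,97)=(2*31+97)%997=159 h(98,76)=(98*31+76)%997=123 h(72,72)=(72*31+72)%997=310 -> [974, 159, 123, 310]
  L2: h(974,159)=(974*31+159)%997=443 h(123,310)=(123*31+310)%997=135 -> [443, 135]
  L3: h(443,135)=(443*31+135)%997=907 -> [907]
  root = 907 == target 907  ** MATCH **
Candidate B: set leaf[3] = 72 -> leaves = [77, 85, 2, 72, 98, 76, 72]
  L0: [77, 85, 2, 72, 98, 76, 72]
  L1: h(77,85)=(77*31+85)%997=478 h(2,72)=(2*31+72)%997=134 h(98,76)=(98*31+76)%997=123 h(72,72)=(72*31+72)%997=310 -> [478, 134, 123, 310]
  L2: h(478,134)=(478*31+134)%997=994 h(123,310)=(123*31+310)%997=135 -> [994, 135]
  L3: h(994,135)=(994*31+135)%997=42 -> [42]
  root = 42 != target 907
Candidate C: set leaf[4] = 11 -> leaves = [77, 85, 2, 97, 11, 76, 72]
  L0: [77, 85, 2, 97, 11, 76, 72]
  L1: h(77,85)=(77*31+85)%997=478 h(2,97)=(2*31+97)%997=159 h(11,76)=(11*31+76)%997=417 h(72,72)=(72*31+72)%997=310 -> [478, 159, 417, 310]
  L2: h(478,159)=(478*31+159)%997=22 h(417,310)=(417*31+310)%997=276 -> [22, 276]
  L3: h(22,276)=(22*31+276)%997=958 -> [958]
  root = 958 != target 907
Candidate A produces the target root.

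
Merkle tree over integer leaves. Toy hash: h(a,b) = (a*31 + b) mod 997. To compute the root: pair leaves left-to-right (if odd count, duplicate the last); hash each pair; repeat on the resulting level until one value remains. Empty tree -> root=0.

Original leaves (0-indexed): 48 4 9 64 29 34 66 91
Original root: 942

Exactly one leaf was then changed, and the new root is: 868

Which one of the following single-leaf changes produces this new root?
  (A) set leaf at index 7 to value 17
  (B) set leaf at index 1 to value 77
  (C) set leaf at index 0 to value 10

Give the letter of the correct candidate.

Answer: A

Derivation:
Original leaves: [48, 4, 9, 64, 29, 34, 66, 91]
Target new root: 868
Try each candidate change and compute the resulting root:
Candidate A: set leaf[7] = 17 -> leaves = [48, 4, 9, 64, 29, 34, 66, 17]
  L0: [48, 4, 9, 64, 29, 34, 66, 17]
  L1: h(48,4)=(48*31+4)%997=495 h(9,64)=(9*31+64)%997=343 h(29,34)=(29*31+34)%997=933 h(66,17)=(66*31+17)%997=69 -> [495, 343, 933, 69]
  L2: h(495,343)=(495*31+343)%997=733 h(933,69)=(933*31+69)%997=79 -> [733, 79]
  L3: h(733,79)=(733*31+79)%997=868 -> [868]
  root = 868 == target 868  ** MATCH **
Candidate B: set leaf[1] = 77 -> leaves = [48, 77, 9, 64, 29, 34, 66, 91]
  L0: [48, 77, 9, 64, 29, 34, 66, 91]
  L1: h(48,77)=(48*31+77)%997=568 h(9,64)=(9*31+64)%997=343 h(29,34)=(29*31+34)%997=933 h(66,91)=(66*31+91)%997=143 -> [568, 343, 933, 143]
  L2: h(568,343)=(568*31+343)%997=5 h(933,143)=(933*31+143)%997=153 -> [5, 153]
  L3: h(5,153)=(5*31+153)%997=308 -> [308]
  root = 308 != target 868
Candidate C: set leaf[0] = 10 -> leaves = [10, 4, 9, 64, 29, 34, 66, 91]
  L0: [10, 4, 9, 64, 29, 34, 66, 91]
  L1: h(10,4)=(10*31+4)%997=314 h(9,64)=(9*31+64)%997=343 h(29,34)=(29*31+34)%997=933 h(66,91)=(66*31+91)%997=143 -> [314, 343, 933, 143]
  L2: h(314,343)=(314*31+343)%997=107 h(933,143)=(933*31+143)%997=153 -> [107, 153]
  L3: h(107,153)=(107*31+153)%997=479 -> [479]
  root = 479 != target 868
Candidate A produces the target root.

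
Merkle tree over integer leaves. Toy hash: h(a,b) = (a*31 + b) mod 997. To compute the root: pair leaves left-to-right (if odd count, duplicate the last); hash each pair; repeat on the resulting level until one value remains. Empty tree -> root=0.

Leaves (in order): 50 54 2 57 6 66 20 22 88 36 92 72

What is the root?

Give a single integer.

Answer: 103

Derivation:
L0: [50, 54, 2, 57, 6, 66, 20, 22, 88, 36, 92, 72]
L1: h(50,54)=(50*31+54)%997=607 h(2,57)=(2*31+57)%997=119 h(6,66)=(6*31+66)%997=252 h(20,22)=(20*31+22)%997=642 h(88,36)=(88*31+36)%997=770 h(92,72)=(92*31+72)%997=930 -> [607, 119, 252, 642, 770, 930]
L2: h(607,119)=(607*31+119)%997=990 h(252,642)=(252*31+642)%997=478 h(770,930)=(770*31+930)%997=872 -> [990, 478, 872]
L3: h(990,478)=(990*31+478)%997=261 h(872,872)=(872*31+872)%997=985 -> [261, 985]
L4: h(261,985)=(261*31+985)%997=103 -> [103]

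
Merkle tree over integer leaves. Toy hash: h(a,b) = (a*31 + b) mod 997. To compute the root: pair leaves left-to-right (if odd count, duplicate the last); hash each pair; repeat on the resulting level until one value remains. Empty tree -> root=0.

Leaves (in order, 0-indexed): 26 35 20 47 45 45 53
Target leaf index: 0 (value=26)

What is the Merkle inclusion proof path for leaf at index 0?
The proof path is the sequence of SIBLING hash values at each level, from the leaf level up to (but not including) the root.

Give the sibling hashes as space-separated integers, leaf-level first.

Answer: 35 667 474

Derivation:
L0 (leaves): [26, 35, 20, 47, 45, 45, 53], target index=0
L1: h(26,35)=(26*31+35)%997=841 [pair 0] h(20,47)=(20*31+47)%997=667 [pair 1] h(45,45)=(45*31+45)%997=443 [pair 2] h(53,53)=(53*31+53)%997=699 [pair 3] -> [841, 667, 443, 699]
  Sibling for proof at L0: 35
L2: h(841,667)=(841*31+667)%997=816 [pair 0] h(443,699)=(443*31+699)%997=474 [pair 1] -> [816, 474]
  Sibling for proof at L1: 667
L3: h(816,474)=(816*31+474)%997=845 [pair 0] -> [845]
  Sibling for proof at L2: 474
Root: 845
Proof path (sibling hashes from leaf to root): [35, 667, 474]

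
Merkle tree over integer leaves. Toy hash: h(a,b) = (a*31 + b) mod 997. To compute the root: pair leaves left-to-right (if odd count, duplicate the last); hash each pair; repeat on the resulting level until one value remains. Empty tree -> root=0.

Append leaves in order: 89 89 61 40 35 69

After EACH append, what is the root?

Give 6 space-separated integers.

Answer: 89 854 510 489 152 243

Derivation:
After append 89 (leaves=[89]):
  L0: [89]
  root=89
After append 89 (leaves=[89, 89]):
  L0: [89, 89]
  L1: h(89,89)=(89*31+89)%997=854 -> [854]
  root=854
After append 61 (leaves=[89, 89, 61]):
  L0: [89, 89, 61]
  L1: h(89,89)=(89*31+89)%997=854 h(61,61)=(61*31+61)%997=955 -> [854, 955]
  L2: h(854,955)=(854*31+955)%997=510 -> [510]
  root=510
After append 40 (leaves=[89, 89, 61, 40]):
  L0: [89, 89, 61, 40]
  L1: h(89,89)=(89*31+89)%997=854 h(61,40)=(61*31+40)%997=934 -> [854, 934]
  L2: h(854,934)=(854*31+934)%997=489 -> [489]
  root=489
After append 35 (leaves=[89, 89, 61, 40, 35]):
  L0: [89, 89, 61, 40, 35]
  L1: h(89,89)=(89*31+89)%997=854 h(61,40)=(61*31+40)%997=934 h(35,35)=(35*31+35)%997=123 -> [854, 934, 123]
  L2: h(854,934)=(854*31+934)%997=489 h(123,123)=(123*31+123)%997=945 -> [489, 945]
  L3: h(489,945)=(489*31+945)%997=152 -> [152]
  root=152
After append 69 (leaves=[89, 89, 61, 40, 35, 69]):
  L0: [89, 89, 61, 40, 35, 69]
  L1: h(89,89)=(89*31+89)%997=854 h(61,40)=(61*31+40)%997=934 h(35,69)=(35*31+69)%997=157 -> [854, 934, 157]
  L2: h(854,934)=(854*31+934)%997=489 h(157,157)=(157*31+157)%997=39 -> [489, 39]
  L3: h(489,39)=(489*31+39)%997=243 -> [243]
  root=243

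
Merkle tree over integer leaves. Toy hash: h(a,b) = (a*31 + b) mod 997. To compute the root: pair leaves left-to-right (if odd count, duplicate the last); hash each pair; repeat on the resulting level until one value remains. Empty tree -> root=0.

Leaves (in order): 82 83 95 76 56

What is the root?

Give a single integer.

L0: [82, 83, 95, 76, 56]
L1: h(82,83)=(82*31+83)%997=631 h(95,76)=(95*31+76)%997=30 h(56,56)=(56*31+56)%997=795 -> [631, 30, 795]
L2: h(631,30)=(631*31+30)%997=648 h(795,795)=(795*31+795)%997=515 -> [648, 515]
L3: h(648,515)=(648*31+515)%997=663 -> [663]

Answer: 663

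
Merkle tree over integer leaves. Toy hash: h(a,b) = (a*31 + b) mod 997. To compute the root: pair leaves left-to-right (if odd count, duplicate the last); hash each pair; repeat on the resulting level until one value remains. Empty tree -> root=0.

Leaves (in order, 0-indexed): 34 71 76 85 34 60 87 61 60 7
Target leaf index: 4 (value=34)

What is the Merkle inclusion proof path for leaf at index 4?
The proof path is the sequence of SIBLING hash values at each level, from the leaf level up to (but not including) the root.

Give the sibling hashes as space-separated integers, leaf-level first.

L0 (leaves): [34, 71, 76, 85, 34, 60, 87, 61, 60, 7], target index=4
L1: h(34,71)=(34*31+71)%997=128 [pair 0] h(76,85)=(76*31+85)%997=447 [pair 1] h(34,60)=(34*31+60)%997=117 [pair 2] h(87,61)=(87*31+61)%997=764 [pair 3] h(60,7)=(60*31+7)%997=870 [pair 4] -> [128, 447, 117, 764, 870]
  Sibling for proof at L0: 60
L2: h(128,447)=(128*31+447)%997=427 [pair 0] h(117,764)=(117*31+764)%997=403 [pair 1] h(870,870)=(870*31+870)%997=921 [pair 2] -> [427, 403, 921]
  Sibling for proof at L1: 764
L3: h(427,403)=(427*31+403)%997=679 [pair 0] h(921,921)=(921*31+921)%997=559 [pair 1] -> [679, 559]
  Sibling for proof at L2: 427
L4: h(679,559)=(679*31+559)%997=671 [pair 0] -> [671]
  Sibling for proof at L3: 559
Root: 671
Proof path (sibling hashes from leaf to root): [60, 764, 427, 559]

Answer: 60 764 427 559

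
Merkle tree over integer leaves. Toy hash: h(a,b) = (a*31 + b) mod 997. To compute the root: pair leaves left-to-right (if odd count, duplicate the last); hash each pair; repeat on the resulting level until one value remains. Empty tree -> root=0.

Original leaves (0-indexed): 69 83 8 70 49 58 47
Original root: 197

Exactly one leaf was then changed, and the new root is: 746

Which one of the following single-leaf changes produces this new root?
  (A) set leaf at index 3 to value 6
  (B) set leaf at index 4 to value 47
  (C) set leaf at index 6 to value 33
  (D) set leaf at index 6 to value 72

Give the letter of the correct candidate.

Answer: C

Derivation:
Original leaves: [69, 83, 8, 70, 49, 58, 47]
Target new root: 746
Try each candidate change and compute the resulting root:
Candidate A: set leaf[3] = 6 -> leaves = [69, 83, 8, 6, 49, 58, 47]
  L0: [69, 83, 8, 6, 49, 58, 47]
  L1: h(69,83)=(69*31+83)%997=228 h(8,6)=(8*31+6)%997=254 h(49,58)=(49*31+58)%997=580 h(47,47)=(47*31+47)%997=507 -> [228, 254, 580, 507]
  L2: h(228,254)=(228*31+254)%997=343 h(580,507)=(580*31+507)%997=541 -> [343, 541]
  L3: h(343,541)=(343*31+541)%997=207 -> [207]
  root = 207 != target 746
Candidate B: set leaf[4] = 47 -> leaves = [69, 83, 8, 70, 47, 58, 47]
  L0: [69, 83, 8, 70, 47, 58, 47]
  L1: h(69,83)=(69*31+83)%997=228 h(8,70)=(8*31+70)%997=318 h(47,58)=(47*31+58)%997=518 h(47,47)=(47*31+47)%997=507 -> [228, 318, 518, 507]
  L2: h(228,318)=(228*31+318)%997=407 h(518,507)=(518*31+507)%997=613 -> [407, 613]
  L3: h(407,613)=(407*31+613)%997=269 -> [269]
  root = 269 != target 746
Candidate C: set leaf[6] = 33 -> leaves = [69, 83, 8, 70, 49, 58, 33]
  L0: [69, 83, 8, 70, 49, 58, 33]
  L1: h(69,83)=(69*31+83)%997=228 h(8,70)=(8*31+70)%997=318 h(49,58)=(49*31+58)%997=580 h(33,33)=(33*31+33)%997=59 -> [228, 318, 580, 59]
  L2: h(228,318)=(228*31+318)%997=407 h(580,59)=(580*31+59)%997=93 -> [407, 93]
  L3: h(407,93)=(407*31+93)%997=746 -> [746]
  root = 746 == target 746  ** MATCH **
Candidate D: set leaf[6] = 72 -> leaves = [69, 83, 8, 70, 49, 58, 72]
  L0: [69, 83, 8, 70, 49, 58, 72]
  L1: h(69,83)=(69*31+83)%997=228 h(8,70)=(8*31+70)%997=318 h(49,58)=(49*31+58)%997=580 h(72,72)=(72*31+72)%997=310 -> [228, 318, 580, 310]
  L2: h(228,318)=(228*31+318)%997=407 h(580,310)=(580*31+310)%997=344 -> [407, 344]
  L3: h(407,344)=(407*31+344)%997=0 -> [0]
  root = 0 != target 746
Candidate C produces the target root.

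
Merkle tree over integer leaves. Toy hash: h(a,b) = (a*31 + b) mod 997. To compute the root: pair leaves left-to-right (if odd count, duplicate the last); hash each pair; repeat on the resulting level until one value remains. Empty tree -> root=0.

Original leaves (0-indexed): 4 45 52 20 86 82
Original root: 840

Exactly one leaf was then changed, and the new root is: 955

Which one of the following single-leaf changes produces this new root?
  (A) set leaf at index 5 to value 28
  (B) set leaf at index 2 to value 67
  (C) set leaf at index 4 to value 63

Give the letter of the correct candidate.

Answer: C

Derivation:
Original leaves: [4, 45, 52, 20, 86, 82]
Target new root: 955
Try each candidate change and compute the resulting root:
Candidate A: set leaf[5] = 28 -> leaves = [4, 45, 52, 20, 86, 28]
  L0: [4, 45, 52, 20, 86, 28]
  L1: h(4,45)=(4*31+45)%997=169 h(52,20)=(52*31+20)%997=635 h(86,28)=(86*31+28)%997=700 -> [169, 635, 700]
  L2: h(169,635)=(169*31+635)%997=889 h(700,700)=(700*31+700)%997=466 -> [889, 466]
  L3: h(889,466)=(889*31+466)%997=109 -> [109]
  root = 109 != target 955
Candidate B: set leaf[2] = 67 -> leaves = [4, 45, 67, 20, 86, 82]
  L0: [4, 45, 67, 20, 86, 82]
  L1: h(4,45)=(4*31+45)%997=169 h(67,20)=(67*31+20)%997=103 h(86,82)=(86*31+82)%997=754 -> [169, 103, 754]
  L2: h(169,103)=(169*31+103)%997=357 h(754,754)=(754*31+754)%997=200 -> [357, 200]
  L3: h(357,200)=(357*31+200)%997=300 -> [300]
  root = 300 != target 955
Candidate C: set leaf[4] = 63 -> leaves = [4, 45, 52, 20, 63, 82]
  L0: [4, 45, 52, 20, 63, 82]
  L1: h(4,45)=(4*31+45)%997=169 h(52,20)=(52*31+20)%997=635 h(63,82)=(63*31+82)%997=41 -> [169, 635, 41]
  L2: h(169,635)=(169*31+635)%997=889 h(41,41)=(41*31+41)%997=315 -> [889, 315]
  L3: h(889,315)=(889*31+315)%997=955 -> [955]
  root = 955 == target 955  ** MATCH **
Candidate C produces the target root.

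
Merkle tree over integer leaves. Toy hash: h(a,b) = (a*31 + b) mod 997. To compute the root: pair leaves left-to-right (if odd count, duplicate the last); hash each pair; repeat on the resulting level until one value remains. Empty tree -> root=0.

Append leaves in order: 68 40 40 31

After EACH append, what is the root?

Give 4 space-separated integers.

After append 68 (leaves=[68]):
  L0: [68]
  root=68
After append 40 (leaves=[68, 40]):
  L0: [68, 40]
  L1: h(68,40)=(68*31+40)%997=154 -> [154]
  root=154
After append 40 (leaves=[68, 40, 40]):
  L0: [68, 40, 40]
  L1: h(68,40)=(68*31+40)%997=154 h(40,40)=(40*31+40)%997=283 -> [154, 283]
  L2: h(154,283)=(154*31+283)%997=72 -> [72]
  root=72
After append 31 (leaves=[68, 40, 40, 31]):
  L0: [68, 40, 40, 31]
  L1: h(68,40)=(68*31+40)%997=154 h(40,31)=(40*31+31)%997=274 -> [154, 274]
  L2: h(154,274)=(154*31+274)%997=63 -> [63]
  root=63

Answer: 68 154 72 63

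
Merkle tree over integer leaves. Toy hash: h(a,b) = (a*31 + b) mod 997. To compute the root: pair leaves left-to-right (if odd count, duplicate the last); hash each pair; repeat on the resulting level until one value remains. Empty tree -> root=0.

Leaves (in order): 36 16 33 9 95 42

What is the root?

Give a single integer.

Answer: 85

Derivation:
L0: [36, 16, 33, 9, 95, 42]
L1: h(36,16)=(36*31+16)%997=135 h(33,9)=(33*31+9)%997=35 h(95,42)=(95*31+42)%997=993 -> [135, 35, 993]
L2: h(135,35)=(135*31+35)%997=232 h(993,993)=(993*31+993)%997=869 -> [232, 869]
L3: h(232,869)=(232*31+869)%997=85 -> [85]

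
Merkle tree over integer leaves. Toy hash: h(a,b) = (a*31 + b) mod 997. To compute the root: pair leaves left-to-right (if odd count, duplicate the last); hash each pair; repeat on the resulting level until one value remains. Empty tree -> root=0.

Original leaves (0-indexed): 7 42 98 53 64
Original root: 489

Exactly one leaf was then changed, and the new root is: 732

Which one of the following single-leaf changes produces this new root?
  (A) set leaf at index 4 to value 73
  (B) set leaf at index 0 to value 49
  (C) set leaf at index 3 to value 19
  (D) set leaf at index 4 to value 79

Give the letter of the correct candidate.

Answer: A

Derivation:
Original leaves: [7, 42, 98, 53, 64]
Target new root: 732
Try each candidate change and compute the resulting root:
Candidate A: set leaf[4] = 73 -> leaves = [7, 42, 98, 53, 73]
  L0: [7, 42, 98, 53, 73]
  L1: h(7,42)=(7*31+42)%997=259 h(98,53)=(98*31+53)%997=100 h(73,73)=(73*31+73)%997=342 -> [259, 100, 342]
  L2: h(259,100)=(259*31+100)%997=153 h(342,342)=(342*31+342)%997=974 -> [153, 974]
  L3: h(153,974)=(153*31+974)%997=732 -> [732]
  root = 732 == target 732  ** MATCH **
Candidate B: set leaf[0] = 49 -> leaves = [49, 42, 98, 53, 64]
  L0: [49, 42, 98, 53, 64]
  L1: h(49,42)=(49*31+42)%997=564 h(98,53)=(98*31+53)%997=100 h(64,64)=(64*31+64)%997=54 -> [564, 100, 54]
  L2: h(564,100)=(564*31+100)%997=635 h(54,54)=(54*31+54)%997=731 -> [635, 731]
  L3: h(635,731)=(635*31+731)%997=476 -> [476]
  root = 476 != target 732
Candidate C: set leaf[3] = 19 -> leaves = [7, 42, 98, 19, 64]
  L0: [7, 42, 98, 19, 64]
  L1: h(7,42)=(7*31+42)%997=259 h(98,19)=(98*31+19)%997=66 h(64,64)=(64*31+64)%997=54 -> [259, 66, 54]
  L2: h(259,66)=(259*31+66)%997=119 h(54,54)=(54*31+54)%997=731 -> [119, 731]
  L3: h(119,731)=(119*31+731)%997=432 -> [432]
  root = 432 != target 732
Candidate D: set leaf[4] = 79 -> leaves = [7, 42, 98, 53, 79]
  L0: [7, 42, 98, 53, 79]
  L1: h(7,42)=(7*31+42)%997=259 h(98,53)=(98*31+53)%997=100 h(79,79)=(79*31+79)%997=534 -> [259, 100, 534]
  L2: h(259,100)=(259*31+100)%997=153 h(534,534)=(534*31+534)%997=139 -> [153, 139]
  L3: h(153,139)=(153*31+139)%997=894 -> [894]
  root = 894 != target 732
Candidate A produces the target root.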